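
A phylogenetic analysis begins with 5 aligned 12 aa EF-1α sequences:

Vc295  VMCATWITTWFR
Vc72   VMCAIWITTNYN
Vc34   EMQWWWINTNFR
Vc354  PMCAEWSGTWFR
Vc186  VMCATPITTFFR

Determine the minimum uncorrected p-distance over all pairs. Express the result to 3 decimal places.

Pairwise Hamming distances:
  Vc295 vs Vc72: 4
  Vc295 vs Vc34: 6
  Vc295 vs Vc354: 4
  Vc295 vs Vc186: 2
  Vc72 vs Vc34: 7
  Vc72 vs Vc354: 7
  Vc72 vs Vc186: 5
  Vc34 vs Vc354: 7
  Vc34 vs Vc186: 7
  Vc354 vs Vc186: 6
The smallest is 2 mismatches, between Vc295 and Vc186; p = 2/12 = 0.167.

0.167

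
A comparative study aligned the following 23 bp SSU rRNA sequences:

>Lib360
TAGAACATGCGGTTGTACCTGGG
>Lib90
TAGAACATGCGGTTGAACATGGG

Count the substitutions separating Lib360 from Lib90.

2

The sequences differ at positions 16 (T/A), 19 (C/A).
That gives 2 mismatches out of 23 aligned sites, so the Hamming distance is 2.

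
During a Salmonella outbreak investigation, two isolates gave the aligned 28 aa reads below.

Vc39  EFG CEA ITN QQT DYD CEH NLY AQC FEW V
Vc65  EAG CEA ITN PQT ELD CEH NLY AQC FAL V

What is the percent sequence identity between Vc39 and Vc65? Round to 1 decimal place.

Differing sites — 2:F/A; 10:Q/P; 13:D/E; 14:Y/L; 26:E/A; 27:W/L.
22 of the 28 sites match, so the percent identity is 22/28 × 100 = 78.6%.

78.6%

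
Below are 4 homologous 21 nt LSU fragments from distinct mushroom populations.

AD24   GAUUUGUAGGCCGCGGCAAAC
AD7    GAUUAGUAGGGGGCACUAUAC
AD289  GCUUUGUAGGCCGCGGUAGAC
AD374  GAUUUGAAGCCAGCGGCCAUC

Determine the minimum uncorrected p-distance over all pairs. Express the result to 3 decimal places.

Pairwise Hamming distances:
  AD24 vs AD7: 7
  AD24 vs AD289: 3
  AD24 vs AD374: 5
  AD7 vs AD289: 7
  AD7 vs AD374: 11
  AD289 vs AD374: 8
The smallest is 3 mismatches, between AD24 and AD289; p = 3/21 = 0.143.

0.143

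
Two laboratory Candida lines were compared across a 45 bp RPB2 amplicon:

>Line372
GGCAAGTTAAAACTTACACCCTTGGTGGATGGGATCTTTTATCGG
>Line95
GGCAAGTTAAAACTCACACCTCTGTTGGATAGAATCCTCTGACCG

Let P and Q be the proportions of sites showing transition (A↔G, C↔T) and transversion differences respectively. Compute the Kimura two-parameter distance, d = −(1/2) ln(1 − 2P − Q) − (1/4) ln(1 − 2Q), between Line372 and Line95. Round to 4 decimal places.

0.3101

Differing sites — 15:T/C (Ti); 21:C/T (Ti); 22:T/C (Ti); 25:G/T (Tv); 31:G/A (Ti); 33:G/A (Ti); 37:T/C (Ti); 39:T/C (Ti); 41:A/G (Ti); 42:T/A (Tv); 44:G/C (Tv).
Of the 11 differences, 8 transitions and 3 transversions over 45 sites: P = 8/45 = 0.177778, Q = 3/45 = 0.066667.
d = −0.5·ln(0.577777) − 0.25·ln(0.866666) = −0.5·(-0.548567) − 0.25·(-0.143102) = 0.3101.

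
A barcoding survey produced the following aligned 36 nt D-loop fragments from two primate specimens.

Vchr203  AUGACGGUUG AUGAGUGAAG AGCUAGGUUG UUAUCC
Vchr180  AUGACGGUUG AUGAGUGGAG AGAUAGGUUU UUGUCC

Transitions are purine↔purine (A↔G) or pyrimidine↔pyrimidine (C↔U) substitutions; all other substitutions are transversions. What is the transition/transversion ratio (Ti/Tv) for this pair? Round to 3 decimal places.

Differing sites — 18:A/G (Ti); 23:C/A (Tv); 30:G/U (Tv); 33:A/G (Ti).
Of the 4 differences, 2 transitions and 2 transversions, so Ti/Tv = 2/2 = 1.000.

1.000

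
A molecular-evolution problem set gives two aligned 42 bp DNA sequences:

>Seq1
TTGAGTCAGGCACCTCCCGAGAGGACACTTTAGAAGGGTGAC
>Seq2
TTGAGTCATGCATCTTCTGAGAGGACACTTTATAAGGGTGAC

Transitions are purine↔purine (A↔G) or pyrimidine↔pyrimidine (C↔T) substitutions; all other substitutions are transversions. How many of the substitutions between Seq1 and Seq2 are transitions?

3

Mismatches occur at site 9 (G/T, transversion), site 13 (C/T, transition), site 16 (C/T, transition), site 18 (C/T, transition), site 33 (G/T, transversion).
Of the 5 differences, 3 transitions and 2 transversions, so the answer is 3.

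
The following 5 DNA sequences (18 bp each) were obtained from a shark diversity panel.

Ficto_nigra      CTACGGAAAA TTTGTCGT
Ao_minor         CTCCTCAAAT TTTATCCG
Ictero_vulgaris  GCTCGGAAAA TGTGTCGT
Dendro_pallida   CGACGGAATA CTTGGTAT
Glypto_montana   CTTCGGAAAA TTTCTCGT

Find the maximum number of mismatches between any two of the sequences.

Pairwise Hamming distances:
  Ficto_nigra vs Ao_minor: 7
  Ficto_nigra vs Ictero_vulgaris: 4
  Ficto_nigra vs Dendro_pallida: 6
  Ficto_nigra vs Glypto_montana: 2
  Ao_minor vs Ictero_vulgaris: 10
  Ao_minor vs Dendro_pallida: 12
  Ao_minor vs Glypto_montana: 7
  Ictero_vulgaris vs Dendro_pallida: 9
  Ictero_vulgaris vs Glypto_montana: 4
  Dendro_pallida vs Glypto_montana: 8
The largest is 12, between Ao_minor and Dendro_pallida.

12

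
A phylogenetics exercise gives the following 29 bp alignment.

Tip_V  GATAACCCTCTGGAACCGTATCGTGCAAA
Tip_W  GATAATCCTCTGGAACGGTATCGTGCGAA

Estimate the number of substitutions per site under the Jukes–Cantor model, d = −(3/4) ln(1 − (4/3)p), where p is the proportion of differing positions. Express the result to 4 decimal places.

Mismatches occur at site 6 (C/T), site 17 (C/G), site 27 (A/G).
p = 3/29 = 0.103448.
d = −0.75 · ln(1 − (4/3)·0.103448) = −0.75 · ln(0.862069) = −0.75 · (-0.148420) = 0.1113.

0.1113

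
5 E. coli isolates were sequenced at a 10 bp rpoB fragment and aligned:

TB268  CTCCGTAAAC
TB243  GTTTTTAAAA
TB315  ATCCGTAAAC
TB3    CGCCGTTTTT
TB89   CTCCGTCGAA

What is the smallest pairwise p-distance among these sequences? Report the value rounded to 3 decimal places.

Pairwise Hamming distances:
  TB268 vs TB243: 5
  TB268 vs TB315: 1
  TB268 vs TB3: 5
  TB268 vs TB89: 3
  TB243 vs TB315: 5
  TB243 vs TB3: 9
  TB243 vs TB89: 6
  TB315 vs TB3: 6
  TB315 vs TB89: 4
  TB3 vs TB89: 5
The smallest is 1 mismatch, between TB268 and TB315; p = 1/10 = 0.100.

0.100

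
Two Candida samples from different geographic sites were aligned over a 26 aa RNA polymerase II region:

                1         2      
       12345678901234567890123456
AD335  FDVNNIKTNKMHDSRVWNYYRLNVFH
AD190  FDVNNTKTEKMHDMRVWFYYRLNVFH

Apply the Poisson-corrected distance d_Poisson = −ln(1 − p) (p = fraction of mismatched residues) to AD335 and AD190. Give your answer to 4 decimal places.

0.1671

Mismatches occur at site 6 (I↔T), site 9 (N↔E), site 14 (S↔M), site 18 (N↔F).
p = 4/26 = 0.153846.
d = −ln(1 − 0.153846) = −ln(0.846154) = 0.1671.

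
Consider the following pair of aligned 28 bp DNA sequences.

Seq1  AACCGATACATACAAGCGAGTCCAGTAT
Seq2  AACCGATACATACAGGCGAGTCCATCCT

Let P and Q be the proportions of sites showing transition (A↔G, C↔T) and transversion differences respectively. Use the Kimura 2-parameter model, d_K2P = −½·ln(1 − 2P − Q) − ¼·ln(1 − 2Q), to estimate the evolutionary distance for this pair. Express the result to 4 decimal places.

0.1591

Differing sites — 15:A/G (Ti); 25:G/T (Tv); 26:T/C (Ti); 27:A/C (Tv).
Of the 4 differences, 2 transitions and 2 transversions over 28 sites: P = 2/28 = 0.071429, Q = 2/28 = 0.071429.
d = −0.5·ln(0.785713) − 0.25·ln(0.857142) = −0.5·(-0.241164) − 0.25·(-0.154152) = 0.1591.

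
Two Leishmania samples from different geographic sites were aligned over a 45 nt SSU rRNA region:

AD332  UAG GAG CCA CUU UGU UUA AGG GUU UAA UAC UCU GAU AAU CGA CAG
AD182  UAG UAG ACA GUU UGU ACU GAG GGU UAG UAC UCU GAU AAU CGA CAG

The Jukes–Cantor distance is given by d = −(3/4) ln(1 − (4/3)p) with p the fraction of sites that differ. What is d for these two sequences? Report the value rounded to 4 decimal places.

0.2635

The sequences differ at positions 4 (G/U), 7 (C/A), 10 (C/G), 16 (U/A), 17 (U/C), 18 (A/U), 19 (A/G), 20 (G/A), 23 (U/G), 27 (A/G).
p = 10/45 = 0.222222.
d = −0.75 · ln(1 − (4/3)·0.222222) = −0.75 · ln(0.703704) = −0.75 · (-0.351397) = 0.2635.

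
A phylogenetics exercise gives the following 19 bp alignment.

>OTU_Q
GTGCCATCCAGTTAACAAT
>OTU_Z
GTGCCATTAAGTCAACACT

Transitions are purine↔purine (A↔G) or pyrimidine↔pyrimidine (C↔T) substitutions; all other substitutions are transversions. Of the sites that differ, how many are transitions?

The sequences differ at positions 8 (C/T, transition), 9 (C/A, transversion), 13 (T/C, transition), 18 (A/C, transversion).
Of the 4 differences, 2 transitions and 2 transversions, so the answer is 2.

2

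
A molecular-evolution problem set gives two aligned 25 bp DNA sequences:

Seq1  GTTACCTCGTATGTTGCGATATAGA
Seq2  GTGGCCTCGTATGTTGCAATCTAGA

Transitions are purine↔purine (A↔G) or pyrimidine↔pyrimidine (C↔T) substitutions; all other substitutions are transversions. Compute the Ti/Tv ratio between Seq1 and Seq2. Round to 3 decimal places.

1.000

Mismatches occur at site 3 (T→G, transversion), site 4 (A→G, transition), site 18 (G→A, transition), site 21 (A→C, transversion).
Of the 4 differences, 2 transitions and 2 transversions, so Ti/Tv = 2/2 = 1.000.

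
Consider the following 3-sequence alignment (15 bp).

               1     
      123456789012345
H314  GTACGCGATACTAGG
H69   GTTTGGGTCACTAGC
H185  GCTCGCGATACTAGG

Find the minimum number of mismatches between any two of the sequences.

2

Pairwise Hamming distances:
  H314 vs H69: 6
  H314 vs H185: 2
  H69 vs H185: 6
The smallest is 2, between H314 and H185.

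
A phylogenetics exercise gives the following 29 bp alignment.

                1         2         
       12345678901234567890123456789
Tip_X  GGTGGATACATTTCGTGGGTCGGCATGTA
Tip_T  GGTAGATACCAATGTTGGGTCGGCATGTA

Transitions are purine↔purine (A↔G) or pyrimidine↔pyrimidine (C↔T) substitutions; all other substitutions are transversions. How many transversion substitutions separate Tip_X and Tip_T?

The sequences differ at positions 4 (G/A, transition), 10 (A/C, transversion), 11 (T/A, transversion), 12 (T/A, transversion), 14 (C/G, transversion), 15 (G/T, transversion).
Of the 6 differences, 1 transition and 5 transversions, so the answer is 5.

5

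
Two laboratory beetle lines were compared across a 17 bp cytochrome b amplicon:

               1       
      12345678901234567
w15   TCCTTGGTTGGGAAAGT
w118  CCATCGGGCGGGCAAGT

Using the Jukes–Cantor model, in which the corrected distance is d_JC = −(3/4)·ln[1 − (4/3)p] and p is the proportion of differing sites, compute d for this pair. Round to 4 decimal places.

Mismatches occur at site 1 (T↔C), site 3 (C↔A), site 5 (T↔C), site 8 (T↔G), site 9 (T↔C), site 13 (A↔C).
p = 6/17 = 0.352941.
d = −0.75 · ln(1 − (4/3)·0.352941) = −0.75 · ln(0.529412) = −0.75 · (-0.635988) = 0.4770.

0.4770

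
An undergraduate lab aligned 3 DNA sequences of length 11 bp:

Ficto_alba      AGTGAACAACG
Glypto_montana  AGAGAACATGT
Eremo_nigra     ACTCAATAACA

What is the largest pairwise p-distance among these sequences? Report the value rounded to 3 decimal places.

0.636

Pairwise Hamming distances:
  Ficto_alba vs Glypto_montana: 4
  Ficto_alba vs Eremo_nigra: 4
  Glypto_montana vs Eremo_nigra: 7
The largest is 7 mismatches, between Glypto_montana and Eremo_nigra; p = 7/11 = 0.636.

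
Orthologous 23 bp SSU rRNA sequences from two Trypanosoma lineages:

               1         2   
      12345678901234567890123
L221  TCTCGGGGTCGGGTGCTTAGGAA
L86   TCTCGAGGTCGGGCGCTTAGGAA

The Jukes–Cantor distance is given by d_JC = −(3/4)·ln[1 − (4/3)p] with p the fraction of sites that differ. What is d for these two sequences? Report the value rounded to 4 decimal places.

0.0924

Mismatches occur at site 6 (G↔A), site 14 (T↔C).
p = 2/23 = 0.086957.
d = −0.75 · ln(1 − (4/3)·0.086957) = −0.75 · ln(0.884057) = −0.75 · (-0.123234) = 0.0924.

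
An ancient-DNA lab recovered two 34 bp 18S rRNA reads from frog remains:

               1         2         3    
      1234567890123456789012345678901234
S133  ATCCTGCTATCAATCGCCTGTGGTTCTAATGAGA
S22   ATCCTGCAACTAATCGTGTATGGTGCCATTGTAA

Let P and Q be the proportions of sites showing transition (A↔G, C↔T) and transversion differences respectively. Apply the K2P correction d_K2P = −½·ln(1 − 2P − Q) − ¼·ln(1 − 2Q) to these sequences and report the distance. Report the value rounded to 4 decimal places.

0.4337

The sequences differ at positions 8 (T/A, transversion), 10 (T/C, transition), 11 (C/T, transition), 17 (C/T, transition), 18 (C/G, transversion), 20 (G/A, transition), 25 (T/G, transversion), 27 (T/C, transition), 29 (A/T, transversion), 32 (A/T, transversion), 33 (G/A, transition).
Of the 11 differences, 6 transitions and 5 transversions over 34 sites: P = 6/34 = 0.176471, Q = 5/34 = 0.147059.
d = −0.5·ln(0.499999) − 0.25·ln(0.705882) = −0.5·(-0.693149) − 0.25·(-0.348307) = 0.4337.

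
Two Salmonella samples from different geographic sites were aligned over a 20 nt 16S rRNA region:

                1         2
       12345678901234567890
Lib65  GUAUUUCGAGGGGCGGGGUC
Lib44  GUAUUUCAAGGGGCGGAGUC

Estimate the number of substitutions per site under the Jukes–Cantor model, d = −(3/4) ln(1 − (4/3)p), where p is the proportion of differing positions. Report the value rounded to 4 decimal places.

Differing sites — 8:G/A; 17:G/A.
p = 2/20 = 0.100000.
d = −0.75 · ln(1 − (4/3)·0.100000) = −0.75 · ln(0.866667) = −0.75 · (-0.143100) = 0.1073.

0.1073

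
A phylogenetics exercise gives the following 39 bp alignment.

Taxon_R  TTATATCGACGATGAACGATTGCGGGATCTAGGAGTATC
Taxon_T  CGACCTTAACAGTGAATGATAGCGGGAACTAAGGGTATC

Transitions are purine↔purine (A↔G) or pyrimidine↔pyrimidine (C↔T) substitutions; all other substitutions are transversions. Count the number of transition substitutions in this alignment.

9

Differing sites — 1:T/C (Ti); 2:T/G (Tv); 4:T/C (Ti); 5:A/C (Tv); 7:C/T (Ti); 8:G/A (Ti); 11:G/A (Ti); 12:A/G (Ti); 17:C/T (Ti); 21:T/A (Tv); 28:T/A (Tv); 32:G/A (Ti); 34:A/G (Ti).
Of the 13 differences, 9 transitions and 4 transversions, so the answer is 9.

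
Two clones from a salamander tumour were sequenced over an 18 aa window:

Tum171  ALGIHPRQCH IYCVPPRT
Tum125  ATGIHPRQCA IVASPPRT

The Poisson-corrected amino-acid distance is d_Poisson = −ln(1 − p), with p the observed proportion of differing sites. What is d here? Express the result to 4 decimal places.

Mismatches occur at site 2 (L→T), site 10 (H→A), site 12 (Y→V), site 13 (C→A), site 14 (V→S).
p = 5/18 = 0.277778.
d = −ln(1 − 0.277778) = −ln(0.722222) = 0.3254.

0.3254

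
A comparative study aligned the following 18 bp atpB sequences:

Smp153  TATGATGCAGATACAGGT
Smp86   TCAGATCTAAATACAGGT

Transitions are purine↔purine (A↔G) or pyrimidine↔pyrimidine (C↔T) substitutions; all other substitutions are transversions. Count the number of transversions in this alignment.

The sequences differ at positions 2 (A/C, transversion), 3 (T/A, transversion), 7 (G/C, transversion), 8 (C/T, transition), 10 (G/A, transition).
Of the 5 differences, 2 transitions and 3 transversions, so the answer is 3.

3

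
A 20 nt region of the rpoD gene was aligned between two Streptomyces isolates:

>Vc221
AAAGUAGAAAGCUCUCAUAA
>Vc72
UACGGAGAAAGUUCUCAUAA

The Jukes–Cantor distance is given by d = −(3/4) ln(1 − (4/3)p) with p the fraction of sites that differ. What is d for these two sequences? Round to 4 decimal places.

The sequences differ at positions 1 (A/U), 3 (A/C), 5 (U/G), 12 (C/U).
p = 4/20 = 0.200000.
d = −0.75 · ln(1 − (4/3)·0.200000) = −0.75 · ln(0.733333) = −0.75 · (-0.310155) = 0.2326.

0.2326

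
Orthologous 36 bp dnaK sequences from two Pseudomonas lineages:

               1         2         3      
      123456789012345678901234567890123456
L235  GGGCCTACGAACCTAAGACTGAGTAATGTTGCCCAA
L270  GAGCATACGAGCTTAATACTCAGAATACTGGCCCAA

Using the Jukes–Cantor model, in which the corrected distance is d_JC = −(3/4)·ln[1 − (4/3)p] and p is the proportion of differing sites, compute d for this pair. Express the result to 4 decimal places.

0.3924

Mismatches occur at site 2 (G↔A), site 5 (C↔A), site 11 (A↔G), site 13 (C↔T), site 17 (G↔T), site 21 (G↔C), site 24 (T↔A), site 26 (A↔T), site 27 (T↔A), site 28 (G↔C), site 30 (T↔G).
p = 11/36 = 0.305556.
d = −0.75 · ln(1 − (4/3)·0.305556) = −0.75 · ln(0.592592) = −0.75 · (-0.523249) = 0.3924.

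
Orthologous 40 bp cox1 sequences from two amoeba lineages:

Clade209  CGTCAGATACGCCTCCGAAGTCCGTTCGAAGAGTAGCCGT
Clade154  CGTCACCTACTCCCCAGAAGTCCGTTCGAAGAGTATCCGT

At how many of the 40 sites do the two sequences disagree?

The sequences differ at positions 6 (G/C), 7 (A/C), 11 (G/T), 14 (T/C), 16 (C/A), 36 (G/T).
That gives 6 mismatches out of 40 aligned sites, so the Hamming distance is 6.

6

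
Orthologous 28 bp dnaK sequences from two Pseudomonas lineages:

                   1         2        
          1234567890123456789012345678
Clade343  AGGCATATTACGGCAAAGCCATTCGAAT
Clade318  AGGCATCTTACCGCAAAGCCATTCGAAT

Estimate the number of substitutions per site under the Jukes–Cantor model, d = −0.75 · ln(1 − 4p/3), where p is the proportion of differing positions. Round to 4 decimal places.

0.0751

Differing sites — 7:A/C; 12:G/C.
p = 2/28 = 0.071429.
d = −0.75 · ln(1 − (4/3)·0.071429) = −0.75 · ln(0.904761) = −0.75 · (-0.100084) = 0.0751.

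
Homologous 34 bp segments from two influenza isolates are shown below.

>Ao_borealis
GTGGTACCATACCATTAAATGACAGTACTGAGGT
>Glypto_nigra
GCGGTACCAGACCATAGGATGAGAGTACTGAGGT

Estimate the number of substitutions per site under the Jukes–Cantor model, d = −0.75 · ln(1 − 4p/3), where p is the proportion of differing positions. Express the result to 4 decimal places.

Differing sites — 2:T/C; 10:T/G; 16:T/A; 17:A/G; 18:A/G; 23:C/G.
p = 6/34 = 0.176471.
d = −0.75 · ln(1 − (4/3)·0.176471) = −0.75 · ln(0.764705) = −0.75 · (-0.268265) = 0.2012.

0.2012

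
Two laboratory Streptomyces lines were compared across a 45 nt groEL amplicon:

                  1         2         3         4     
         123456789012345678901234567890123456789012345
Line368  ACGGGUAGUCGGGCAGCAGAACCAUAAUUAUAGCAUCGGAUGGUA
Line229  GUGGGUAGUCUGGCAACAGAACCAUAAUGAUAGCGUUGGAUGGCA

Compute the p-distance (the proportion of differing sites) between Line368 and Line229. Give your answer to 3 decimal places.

0.178

Mismatches occur at site 1 (A/G), site 2 (C/U), site 11 (G/U), site 16 (G/A), site 29 (U/G), site 35 (A/G), site 37 (C/U), site 44 (U/C).
There are 8 differences over 45 sites, so p = 8/45 = 0.178.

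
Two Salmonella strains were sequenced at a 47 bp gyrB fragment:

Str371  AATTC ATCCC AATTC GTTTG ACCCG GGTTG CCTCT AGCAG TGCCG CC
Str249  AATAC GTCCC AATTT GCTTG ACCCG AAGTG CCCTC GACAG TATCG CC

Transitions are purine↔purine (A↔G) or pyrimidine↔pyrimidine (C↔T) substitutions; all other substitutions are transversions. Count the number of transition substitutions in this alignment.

The sequences differ at positions 4 (T/A, transversion), 6 (A/G, transition), 15 (C/T, transition), 17 (T/C, transition), 26 (G/A, transition), 27 (G/A, transition), 28 (T/G, transversion), 33 (T/C, transition), 34 (C/T, transition), 35 (T/C, transition), 36 (A/G, transition), 37 (G/A, transition), 42 (G/A, transition), 43 (C/T, transition).
Of the 14 differences, 12 transitions and 2 transversions, so the answer is 12.

12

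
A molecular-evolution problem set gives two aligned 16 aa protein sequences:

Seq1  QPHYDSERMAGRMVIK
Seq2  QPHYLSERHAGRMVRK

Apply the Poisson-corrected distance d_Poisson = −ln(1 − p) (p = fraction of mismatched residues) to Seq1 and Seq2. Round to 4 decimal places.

0.2076

Differing sites — 5:D/L; 9:M/H; 15:I/R.
p = 3/16 = 0.187500.
d = −ln(1 − 0.187500) = −ln(0.812500) = 0.2076.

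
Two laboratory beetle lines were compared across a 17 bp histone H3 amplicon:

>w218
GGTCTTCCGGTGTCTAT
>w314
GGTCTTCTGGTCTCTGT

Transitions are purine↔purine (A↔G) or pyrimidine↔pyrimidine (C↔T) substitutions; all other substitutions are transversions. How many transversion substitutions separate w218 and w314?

1

Differing sites — 8:C/T (Ti); 12:G/C (Tv); 16:A/G (Ti).
Of the 3 differences, 2 transitions and 1 transversion, so the answer is 1.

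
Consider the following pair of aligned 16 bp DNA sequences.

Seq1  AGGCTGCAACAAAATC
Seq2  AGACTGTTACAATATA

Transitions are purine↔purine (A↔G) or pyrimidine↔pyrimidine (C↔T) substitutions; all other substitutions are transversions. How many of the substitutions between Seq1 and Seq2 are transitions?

Mismatches occur at site 3 (G→A, transition), site 7 (C→T, transition), site 8 (A→T, transversion), site 13 (A→T, transversion), site 16 (C→A, transversion).
Of the 5 differences, 2 transitions and 3 transversions, so the answer is 2.

2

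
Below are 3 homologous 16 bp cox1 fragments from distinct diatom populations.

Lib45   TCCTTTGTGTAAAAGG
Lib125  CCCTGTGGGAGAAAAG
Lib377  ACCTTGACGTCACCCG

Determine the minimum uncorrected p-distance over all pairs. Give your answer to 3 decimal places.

Pairwise Hamming distances:
  Lib45 vs Lib125: 6
  Lib45 vs Lib377: 8
  Lib125 vs Lib377: 10
The smallest is 6 mismatches, between Lib45 and Lib125; p = 6/16 = 0.375.

0.375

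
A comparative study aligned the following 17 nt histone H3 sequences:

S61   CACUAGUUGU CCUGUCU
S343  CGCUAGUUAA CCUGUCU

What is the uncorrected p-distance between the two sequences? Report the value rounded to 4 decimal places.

The sequences differ at positions 2 (A/G), 9 (G/A), 10 (U/A).
There are 3 differences over 17 sites, so p = 3/17 = 0.1765.

0.1765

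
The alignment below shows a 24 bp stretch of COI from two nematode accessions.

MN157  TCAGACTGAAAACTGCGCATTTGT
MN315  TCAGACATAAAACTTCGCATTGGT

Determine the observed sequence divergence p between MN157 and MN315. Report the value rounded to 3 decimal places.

The sequences differ at positions 7 (T/A), 8 (G/T), 15 (G/T), 22 (T/G).
There are 4 differences over 24 sites, so p = 4/24 = 0.167.

0.167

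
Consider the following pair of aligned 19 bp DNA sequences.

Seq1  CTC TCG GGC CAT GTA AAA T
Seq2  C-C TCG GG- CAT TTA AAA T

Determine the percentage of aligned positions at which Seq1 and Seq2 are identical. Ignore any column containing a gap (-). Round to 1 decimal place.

Excluding the 2 gap columns leaves 17 comparable sites.
The sequences differ at position 13 (G/T).
16 of the 17 comparable sites match, so the percent identity is 16/17 × 100 = 94.1%.

94.1%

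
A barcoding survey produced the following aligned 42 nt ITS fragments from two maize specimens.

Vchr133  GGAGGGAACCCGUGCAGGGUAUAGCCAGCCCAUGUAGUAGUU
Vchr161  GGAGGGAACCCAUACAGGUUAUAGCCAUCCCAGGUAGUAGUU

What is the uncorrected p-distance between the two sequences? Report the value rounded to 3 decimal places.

0.119

Differing sites — 12:G/A; 14:G/A; 19:G/U; 28:G/U; 33:U/G.
There are 5 differences over 42 sites, so p = 5/42 = 0.119.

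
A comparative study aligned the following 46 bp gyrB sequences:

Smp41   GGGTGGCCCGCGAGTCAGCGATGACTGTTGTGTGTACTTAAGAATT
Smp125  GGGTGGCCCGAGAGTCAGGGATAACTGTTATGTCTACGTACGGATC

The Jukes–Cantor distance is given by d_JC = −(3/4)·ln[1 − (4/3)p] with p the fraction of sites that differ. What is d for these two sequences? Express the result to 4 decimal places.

0.2267

Differing sites — 11:C/A; 19:C/G; 23:G/A; 30:G/A; 34:G/C; 38:T/G; 41:A/C; 43:A/G; 46:T/C.
p = 9/46 = 0.195652.
d = −0.75 · ln(1 − (4/3)·0.195652) = −0.75 · ln(0.739131) = −0.75 · (-0.302280) = 0.2267.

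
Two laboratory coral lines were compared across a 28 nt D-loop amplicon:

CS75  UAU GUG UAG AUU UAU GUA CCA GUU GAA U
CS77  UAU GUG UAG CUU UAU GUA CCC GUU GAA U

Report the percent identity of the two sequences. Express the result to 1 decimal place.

Differing sites — 10:A/C; 21:A/C.
26 of the 28 sites match, so the percent identity is 26/28 × 100 = 92.9%.

92.9%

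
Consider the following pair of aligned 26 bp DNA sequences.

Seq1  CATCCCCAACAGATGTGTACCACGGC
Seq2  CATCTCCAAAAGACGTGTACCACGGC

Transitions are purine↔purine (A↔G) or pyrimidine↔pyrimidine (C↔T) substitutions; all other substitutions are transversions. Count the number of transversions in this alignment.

1

Mismatches occur at site 5 (C↔T, transition), site 10 (C↔A, transversion), site 14 (T↔C, transition).
Of the 3 differences, 2 transitions and 1 transversion, so the answer is 1.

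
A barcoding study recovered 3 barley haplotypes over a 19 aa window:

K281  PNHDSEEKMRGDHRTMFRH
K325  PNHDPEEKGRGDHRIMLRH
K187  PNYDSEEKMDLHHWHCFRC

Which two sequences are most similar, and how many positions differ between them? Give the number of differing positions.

Pairwise Hamming distances:
  K281 vs K325: 4
  K281 vs K187: 8
  K325 vs K187: 11
The smallest is 4, between K281 and K325.

4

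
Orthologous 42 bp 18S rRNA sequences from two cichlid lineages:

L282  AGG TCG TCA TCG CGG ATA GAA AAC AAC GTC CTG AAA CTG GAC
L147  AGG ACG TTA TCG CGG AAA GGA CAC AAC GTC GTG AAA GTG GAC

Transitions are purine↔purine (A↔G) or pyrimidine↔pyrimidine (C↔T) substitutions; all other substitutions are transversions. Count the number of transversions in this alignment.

5

Differing sites — 4:T/A (Tv); 8:C/T (Ti); 17:T/A (Tv); 20:A/G (Ti); 22:A/C (Tv); 31:C/G (Tv); 37:C/G (Tv).
Of the 7 differences, 2 transitions and 5 transversions, so the answer is 5.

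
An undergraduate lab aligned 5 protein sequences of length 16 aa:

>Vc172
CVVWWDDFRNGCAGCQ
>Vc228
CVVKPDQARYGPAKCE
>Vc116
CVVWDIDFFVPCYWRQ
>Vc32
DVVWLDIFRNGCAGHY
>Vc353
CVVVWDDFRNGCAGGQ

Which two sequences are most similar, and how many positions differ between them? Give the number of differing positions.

Pairwise Hamming distances:
  Vc172 vs Vc228: 8
  Vc172 vs Vc116: 8
  Vc172 vs Vc32: 5
  Vc172 vs Vc353: 2
  Vc228 vs Vc116: 13
  Vc228 vs Vc32: 10
  Vc228 vs Vc353: 9
  Vc116 vs Vc32: 11
  Vc116 vs Vc353: 9
  Vc32 vs Vc353: 6
The smallest is 2, between Vc172 and Vc353.

2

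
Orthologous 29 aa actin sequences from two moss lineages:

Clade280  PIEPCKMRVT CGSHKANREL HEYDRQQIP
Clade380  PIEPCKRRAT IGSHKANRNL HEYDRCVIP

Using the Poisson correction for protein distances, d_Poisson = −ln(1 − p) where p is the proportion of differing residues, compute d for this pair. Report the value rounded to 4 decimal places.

Mismatches occur at site 7 (M→R), site 9 (V→A), site 11 (C→I), site 19 (E→N), site 26 (Q→C), site 27 (Q→V).
p = 6/29 = 0.206897.
d = −ln(1 − 0.206897) = −ln(0.793103) = 0.2318.

0.2318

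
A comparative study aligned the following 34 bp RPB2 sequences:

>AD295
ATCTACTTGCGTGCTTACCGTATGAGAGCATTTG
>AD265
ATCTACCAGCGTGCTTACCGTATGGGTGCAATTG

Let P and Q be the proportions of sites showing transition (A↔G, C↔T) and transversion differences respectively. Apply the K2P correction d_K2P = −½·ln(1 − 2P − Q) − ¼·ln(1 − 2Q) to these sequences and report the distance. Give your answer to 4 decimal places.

Differing sites — 7:T/C (Ti); 8:T/A (Tv); 25:A/G (Ti); 27:A/T (Tv); 31:T/A (Tv).
Of the 5 differences, 2 transitions and 3 transversions over 34 sites: P = 2/34 = 0.058824, Q = 3/34 = 0.088235.
d = −0.5·ln(0.794117) − 0.25·ln(0.823530) = −0.5·(-0.230524) − 0.25·(-0.194155) = 0.1638.

0.1638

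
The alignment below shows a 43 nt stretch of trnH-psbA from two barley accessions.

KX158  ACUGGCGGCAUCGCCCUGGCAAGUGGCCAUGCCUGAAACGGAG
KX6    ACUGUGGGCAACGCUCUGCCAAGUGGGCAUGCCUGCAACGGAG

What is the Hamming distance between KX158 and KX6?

7

Differing sites — 5:G/U; 6:C/G; 11:U/A; 15:C/U; 19:G/C; 27:C/G; 36:A/C.
That gives 7 mismatches out of 43 aligned sites, so the Hamming distance is 7.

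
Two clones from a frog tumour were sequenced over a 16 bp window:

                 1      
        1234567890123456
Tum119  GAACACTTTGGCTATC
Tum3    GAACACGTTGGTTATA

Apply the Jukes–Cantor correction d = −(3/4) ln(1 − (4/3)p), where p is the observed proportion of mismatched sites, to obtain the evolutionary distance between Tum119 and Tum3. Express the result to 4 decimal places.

0.2158

The sequences differ at positions 7 (T/G), 12 (C/T), 16 (C/A).
p = 3/16 = 0.187500.
d = −0.75 · ln(1 − (4/3)·0.187500) = −0.75 · ln(0.750000) = −0.75 · (-0.287682) = 0.2158.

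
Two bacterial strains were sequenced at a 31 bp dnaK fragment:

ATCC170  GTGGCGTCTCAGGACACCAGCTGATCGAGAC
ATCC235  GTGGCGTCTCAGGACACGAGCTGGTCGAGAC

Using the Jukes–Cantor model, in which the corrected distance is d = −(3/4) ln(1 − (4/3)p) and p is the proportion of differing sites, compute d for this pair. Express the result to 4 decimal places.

0.0675

The sequences differ at positions 18 (C/G), 24 (A/G).
p = 2/31 = 0.064516.
d = −0.75 · ln(1 − (4/3)·0.064516) = −0.75 · ln(0.913979) = −0.75 · (-0.089948) = 0.0675.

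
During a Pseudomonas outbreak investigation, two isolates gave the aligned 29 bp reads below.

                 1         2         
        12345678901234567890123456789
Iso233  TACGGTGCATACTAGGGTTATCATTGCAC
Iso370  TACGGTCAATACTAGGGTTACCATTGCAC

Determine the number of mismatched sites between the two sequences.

Differing sites — 7:G/C; 8:C/A; 21:T/C.
That gives 3 mismatches out of 29 aligned sites, so the Hamming distance is 3.

3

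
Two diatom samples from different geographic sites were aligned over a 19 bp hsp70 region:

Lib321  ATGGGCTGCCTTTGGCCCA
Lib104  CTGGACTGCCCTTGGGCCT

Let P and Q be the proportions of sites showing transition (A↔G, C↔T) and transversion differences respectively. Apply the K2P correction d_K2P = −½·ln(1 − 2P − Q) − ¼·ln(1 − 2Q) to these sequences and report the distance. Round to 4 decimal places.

Mismatches occur at site 1 (A→C, transversion), site 5 (G→A, transition), site 11 (T→C, transition), site 16 (C→G, transversion), site 19 (A→T, transversion).
Of the 5 differences, 2 transitions and 3 transversions over 19 sites: P = 2/19 = 0.105263, Q = 3/19 = 0.157895.
d = −0.5·ln(0.631579) − 0.25·ln(0.684210) = −0.5·(-0.459532) − 0.25·(-0.379490) = 0.3246.

0.3246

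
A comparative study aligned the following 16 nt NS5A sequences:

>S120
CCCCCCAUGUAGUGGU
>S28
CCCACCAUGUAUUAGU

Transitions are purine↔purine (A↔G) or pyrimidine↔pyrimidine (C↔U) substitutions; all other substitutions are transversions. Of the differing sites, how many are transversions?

2

Mismatches occur at site 4 (C→A, transversion), site 12 (G→U, transversion), site 14 (G→A, transition).
Of the 3 differences, 1 transition and 2 transversions, so the answer is 2.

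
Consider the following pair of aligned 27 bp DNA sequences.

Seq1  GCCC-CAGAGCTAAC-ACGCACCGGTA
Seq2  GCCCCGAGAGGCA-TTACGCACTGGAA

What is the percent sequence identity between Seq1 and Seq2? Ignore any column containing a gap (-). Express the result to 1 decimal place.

75.0%

Excluding the 3 gap columns leaves 24 comparable sites.
The sequences differ at positions 6 (C/G), 11 (C/G), 12 (T/C), 15 (C/T), 23 (C/T), 26 (T/A).
18 of the 24 comparable sites match, so the percent identity is 18/24 × 100 = 75.0%.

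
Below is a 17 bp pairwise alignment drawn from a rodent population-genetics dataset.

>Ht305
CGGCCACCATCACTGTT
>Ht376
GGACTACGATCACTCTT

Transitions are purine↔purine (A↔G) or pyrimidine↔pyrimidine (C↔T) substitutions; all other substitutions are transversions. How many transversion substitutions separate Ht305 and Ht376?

Differing sites — 1:C/G (Tv); 3:G/A (Ti); 5:C/T (Ti); 8:C/G (Tv); 15:G/C (Tv).
Of the 5 differences, 2 transitions and 3 transversions, so the answer is 3.

3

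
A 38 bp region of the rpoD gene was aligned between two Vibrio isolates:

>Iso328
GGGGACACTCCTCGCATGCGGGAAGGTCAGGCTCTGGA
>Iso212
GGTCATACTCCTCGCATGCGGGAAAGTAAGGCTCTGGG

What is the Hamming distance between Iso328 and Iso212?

6

Differing sites — 3:G/T; 4:G/C; 6:C/T; 25:G/A; 28:C/A; 38:A/G.
That gives 6 mismatches out of 38 aligned sites, so the Hamming distance is 6.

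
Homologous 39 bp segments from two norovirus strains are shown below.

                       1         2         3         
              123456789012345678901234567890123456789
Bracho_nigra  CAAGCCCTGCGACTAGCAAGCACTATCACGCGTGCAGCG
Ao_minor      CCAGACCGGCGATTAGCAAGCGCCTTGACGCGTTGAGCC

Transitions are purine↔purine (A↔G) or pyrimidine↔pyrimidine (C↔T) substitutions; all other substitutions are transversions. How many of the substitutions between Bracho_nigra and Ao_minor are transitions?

Differing sites — 2:A/C (Tv); 5:C/A (Tv); 8:T/G (Tv); 13:C/T (Ti); 22:A/G (Ti); 24:T/C (Ti); 25:A/T (Tv); 27:C/G (Tv); 34:G/T (Tv); 35:C/G (Tv); 39:G/C (Tv).
Of the 11 differences, 3 transitions and 8 transversions, so the answer is 3.

3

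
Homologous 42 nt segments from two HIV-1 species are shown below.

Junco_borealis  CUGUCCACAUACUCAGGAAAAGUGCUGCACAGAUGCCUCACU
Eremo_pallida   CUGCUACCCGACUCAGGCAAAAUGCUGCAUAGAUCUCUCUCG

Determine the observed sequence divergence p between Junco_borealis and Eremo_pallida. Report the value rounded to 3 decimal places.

0.310

Differing sites — 4:U/C; 5:C/U; 6:C/A; 7:A/C; 9:A/C; 10:U/G; 18:A/C; 22:G/A; 30:C/U; 35:G/C; 36:C/U; 40:A/U; 42:U/G.
There are 13 differences over 42 sites, so p = 13/42 = 0.310.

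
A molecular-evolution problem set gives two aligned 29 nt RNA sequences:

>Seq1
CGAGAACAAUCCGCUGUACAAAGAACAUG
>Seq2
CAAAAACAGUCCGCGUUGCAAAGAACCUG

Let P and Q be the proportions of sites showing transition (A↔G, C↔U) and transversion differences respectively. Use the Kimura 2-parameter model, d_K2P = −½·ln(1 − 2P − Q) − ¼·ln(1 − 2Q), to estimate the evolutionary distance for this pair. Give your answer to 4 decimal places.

Differing sites — 2:G/A (Ti); 4:G/A (Ti); 9:A/G (Ti); 15:U/G (Tv); 16:G/U (Tv); 18:A/G (Ti); 27:A/C (Tv).
Of the 7 differences, 4 transitions and 3 transversions over 29 sites: P = 4/29 = 0.137931, Q = 3/29 = 0.103448.
d = −0.5·ln(0.620690) − 0.25·ln(0.793104) = −0.5·(-0.476924) − 0.25·(-0.231801) = 0.2964.

0.2964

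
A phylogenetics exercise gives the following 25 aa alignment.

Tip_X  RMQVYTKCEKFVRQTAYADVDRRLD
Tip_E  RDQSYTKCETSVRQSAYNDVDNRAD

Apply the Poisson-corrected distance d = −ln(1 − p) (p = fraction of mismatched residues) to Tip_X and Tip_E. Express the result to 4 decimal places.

The sequences differ at positions 2 (M/D), 4 (V/S), 10 (K/T), 11 (F/S), 15 (T/S), 18 (A/N), 22 (R/N), 24 (L/A).
p = 8/25 = 0.320000.
d = −ln(1 − 0.320000) = −ln(0.680000) = 0.3857.

0.3857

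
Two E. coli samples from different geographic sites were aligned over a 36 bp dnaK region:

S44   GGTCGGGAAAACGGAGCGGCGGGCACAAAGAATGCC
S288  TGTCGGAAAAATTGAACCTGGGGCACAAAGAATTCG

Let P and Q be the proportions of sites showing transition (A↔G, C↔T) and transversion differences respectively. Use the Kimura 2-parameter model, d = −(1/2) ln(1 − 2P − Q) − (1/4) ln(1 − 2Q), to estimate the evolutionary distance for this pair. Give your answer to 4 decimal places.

0.3471

Mismatches occur at site 1 (G/T, transversion), site 7 (G/A, transition), site 12 (C/T, transition), site 13 (G/T, transversion), site 16 (G/A, transition), site 18 (G/C, transversion), site 19 (G/T, transversion), site 20 (C/G, transversion), site 34 (G/T, transversion), site 36 (C/G, transversion).
Of the 10 differences, 3 transitions and 7 transversions over 36 sites: P = 3/36 = 0.083333, Q = 7/36 = 0.194444.
d = −0.5·ln(0.638890) − 0.25·ln(0.611112) = −0.5·(-0.448023) − 0.25·(-0.492475) = 0.3471.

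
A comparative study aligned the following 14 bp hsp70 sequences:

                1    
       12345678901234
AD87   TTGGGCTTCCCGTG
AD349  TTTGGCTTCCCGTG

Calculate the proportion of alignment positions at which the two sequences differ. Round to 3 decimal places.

A single mismatch occurs at site 3 (G→T).
There are 1 differences over 14 sites, so p = 1/14 = 0.071.

0.071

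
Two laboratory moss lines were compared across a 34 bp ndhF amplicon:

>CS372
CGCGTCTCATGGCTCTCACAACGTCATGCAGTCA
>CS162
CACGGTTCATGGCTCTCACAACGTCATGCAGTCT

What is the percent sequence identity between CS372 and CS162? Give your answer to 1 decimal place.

88.2%

The sequences differ at positions 2 (G/A), 5 (T/G), 6 (C/T), 34 (A/T).
30 of the 34 sites match, so the percent identity is 30/34 × 100 = 88.2%.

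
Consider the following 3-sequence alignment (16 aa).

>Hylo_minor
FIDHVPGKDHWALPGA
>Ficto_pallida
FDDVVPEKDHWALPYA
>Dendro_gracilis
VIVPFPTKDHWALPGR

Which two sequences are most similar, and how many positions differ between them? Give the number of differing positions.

Pairwise Hamming distances:
  Hylo_minor vs Ficto_pallida: 4
  Hylo_minor vs Dendro_gracilis: 6
  Ficto_pallida vs Dendro_gracilis: 8
The smallest is 4, between Hylo_minor and Ficto_pallida.

4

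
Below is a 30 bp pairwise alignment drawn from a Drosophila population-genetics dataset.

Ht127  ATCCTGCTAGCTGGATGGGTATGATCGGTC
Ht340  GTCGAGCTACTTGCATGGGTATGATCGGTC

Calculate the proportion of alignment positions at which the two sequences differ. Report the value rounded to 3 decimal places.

Mismatches occur at site 1 (A↔G), site 4 (C↔G), site 5 (T↔A), site 10 (G↔C), site 11 (C↔T), site 14 (G↔C).
There are 6 differences over 30 sites, so p = 6/30 = 0.200.

0.200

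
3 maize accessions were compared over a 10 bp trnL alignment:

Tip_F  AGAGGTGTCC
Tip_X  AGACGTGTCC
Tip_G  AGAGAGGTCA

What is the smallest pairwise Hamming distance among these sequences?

1

Pairwise Hamming distances:
  Tip_F vs Tip_X: 1
  Tip_F vs Tip_G: 3
  Tip_X vs Tip_G: 4
The smallest is 1, between Tip_F and Tip_X.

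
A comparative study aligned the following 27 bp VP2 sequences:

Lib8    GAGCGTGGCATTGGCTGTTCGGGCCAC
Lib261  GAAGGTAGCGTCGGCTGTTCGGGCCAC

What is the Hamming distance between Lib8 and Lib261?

Mismatches occur at site 3 (G→A), site 4 (C→G), site 7 (G→A), site 10 (A→G), site 12 (T→C).
That gives 5 mismatches out of 27 aligned sites, so the Hamming distance is 5.

5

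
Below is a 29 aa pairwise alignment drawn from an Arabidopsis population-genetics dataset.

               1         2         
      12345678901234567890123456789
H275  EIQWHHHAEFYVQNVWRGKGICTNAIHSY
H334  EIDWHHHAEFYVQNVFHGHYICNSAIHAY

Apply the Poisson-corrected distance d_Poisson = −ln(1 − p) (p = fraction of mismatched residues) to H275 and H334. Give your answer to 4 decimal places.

Differing sites — 3:Q/D; 16:W/F; 17:R/H; 19:K/H; 20:G/Y; 23:T/N; 24:N/S; 28:S/A.
p = 8/29 = 0.275862.
d = −ln(1 − 0.275862) = −ln(0.724138) = 0.3228.

0.3228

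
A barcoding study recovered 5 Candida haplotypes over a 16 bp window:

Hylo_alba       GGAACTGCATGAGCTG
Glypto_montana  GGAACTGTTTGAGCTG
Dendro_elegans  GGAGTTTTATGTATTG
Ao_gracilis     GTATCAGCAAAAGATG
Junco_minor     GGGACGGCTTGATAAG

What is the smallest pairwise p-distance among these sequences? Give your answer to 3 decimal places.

0.125

Pairwise Hamming distances:
  Hylo_alba vs Glypto_montana: 2
  Hylo_alba vs Dendro_elegans: 7
  Hylo_alba vs Ao_gracilis: 6
  Hylo_alba vs Junco_minor: 6
  Glypto_montana vs Dendro_elegans: 7
  Glypto_montana vs Ao_gracilis: 8
  Glypto_montana vs Junco_minor: 6
  Dendro_elegans vs Ao_gracilis: 11
  Dendro_elegans vs Junco_minor: 11
  Ao_gracilis vs Junco_minor: 9
The smallest is 2 mismatches, between Hylo_alba and Glypto_montana; p = 2/16 = 0.125.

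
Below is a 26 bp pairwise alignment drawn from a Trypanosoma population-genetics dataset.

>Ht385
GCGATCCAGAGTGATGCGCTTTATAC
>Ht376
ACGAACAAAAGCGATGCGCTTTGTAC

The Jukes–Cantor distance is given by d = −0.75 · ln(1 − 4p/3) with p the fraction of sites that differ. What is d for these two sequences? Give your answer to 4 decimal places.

Mismatches occur at site 1 (G→A), site 5 (T→A), site 7 (C→A), site 9 (G→A), site 12 (T→C), site 23 (A→G).
p = 6/26 = 0.230769.
d = −0.75 · ln(1 − (4/3)·0.230769) = −0.75 · ln(0.692308) = −0.75 · (-0.367724) = 0.2758.

0.2758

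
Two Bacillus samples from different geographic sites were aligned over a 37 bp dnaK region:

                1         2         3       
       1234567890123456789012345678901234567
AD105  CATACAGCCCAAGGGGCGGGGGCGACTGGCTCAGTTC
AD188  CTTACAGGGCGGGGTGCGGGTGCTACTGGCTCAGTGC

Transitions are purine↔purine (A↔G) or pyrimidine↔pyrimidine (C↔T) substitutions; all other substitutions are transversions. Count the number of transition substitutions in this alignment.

Differing sites — 2:A/T (Tv); 8:C/G (Tv); 9:C/G (Tv); 11:A/G (Ti); 12:A/G (Ti); 15:G/T (Tv); 21:G/T (Tv); 24:G/T (Tv); 36:T/G (Tv).
Of the 9 differences, 2 transitions and 7 transversions, so the answer is 2.

2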